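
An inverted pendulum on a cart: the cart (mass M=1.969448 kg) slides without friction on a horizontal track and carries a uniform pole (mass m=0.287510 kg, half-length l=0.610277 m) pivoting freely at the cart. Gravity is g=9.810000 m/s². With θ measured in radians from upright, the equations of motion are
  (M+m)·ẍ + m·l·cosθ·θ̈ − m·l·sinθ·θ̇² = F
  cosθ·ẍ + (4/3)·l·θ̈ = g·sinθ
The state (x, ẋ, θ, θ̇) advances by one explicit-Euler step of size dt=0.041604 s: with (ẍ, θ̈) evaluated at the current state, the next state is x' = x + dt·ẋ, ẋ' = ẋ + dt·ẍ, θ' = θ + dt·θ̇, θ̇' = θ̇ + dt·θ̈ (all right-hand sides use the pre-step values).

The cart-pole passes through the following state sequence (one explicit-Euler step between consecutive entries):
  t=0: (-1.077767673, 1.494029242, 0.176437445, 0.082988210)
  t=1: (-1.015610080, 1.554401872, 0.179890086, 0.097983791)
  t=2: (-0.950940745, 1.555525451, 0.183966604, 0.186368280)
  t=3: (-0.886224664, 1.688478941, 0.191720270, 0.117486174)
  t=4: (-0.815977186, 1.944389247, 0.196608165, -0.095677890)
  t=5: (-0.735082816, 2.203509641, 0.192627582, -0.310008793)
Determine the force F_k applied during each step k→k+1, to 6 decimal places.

step 0→1:
  ẍ = (ẋ'−ẋ)/dt = (1.554401872−1.494029242)/0.041604 = 1.451126
  θ̈ = (θ̇'−θ̇)/dt = (0.097983791−0.082988210)/0.041604 = 0.360436
  sinθ=0.175523, cosθ=0.984475
  F = (M+m)·ẍ + m·l·cosθ·θ̈ − m·l·sinθ·θ̇² = 3.275130 + 0.062261 − 0.000212 = 3.337178
step 1→2:
  ẍ = (ẋ'−ẋ)/dt = (1.555525451−1.554401872)/0.041604 = 0.027007
  θ̈ = (θ̇'−θ̇)/dt = (0.186368280−0.097983791)/0.041604 = 2.124423
  sinθ=0.178921, cosθ=0.983863
  F = (M+m)·ẍ + m·l·cosθ·θ̈ − m·l·sinθ·θ̇² = 0.060953 + 0.366738 − 0.000301 = 0.427389
step 2→3:
  ẍ = (ẋ'−ẋ)/dt = (1.688478941−1.555525451)/0.041604 = 3.195690
  θ̈ = (θ̇'−θ̇)/dt = (0.117486174−0.186368280)/0.041604 = -1.655661
  sinθ=0.182931, cosθ=0.983126
  F = (M+m)·ẍ + m·l·cosθ·θ̈ − m·l·sinθ·θ̇² = 7.212538 + -0.285601 − 0.001115 = 6.925822
step 3→4:
  ẍ = (ẋ'−ẋ)/dt = (1.944389247−1.688478941)/0.041604 = 6.151099
  θ̈ = (θ̇'−θ̇)/dt = (-0.095677890−0.117486174)/0.041604 = -5.123643
  sinθ=0.190548, cosθ=0.981678
  F = (M+m)·ẍ + m·l·cosθ·θ̈ − m·l·sinθ·θ̇² = 13.882771 + -0.882527 − 0.000461 = 12.999783
step 4→5:
  ẍ = (ẋ'−ẋ)/dt = (2.203509641−1.944389247)/0.041604 = 6.228257
  θ̈ = (θ̇'−θ̇)/dt = (-0.310008793−-0.095677890)/0.041604 = -5.151690
  sinθ=0.195344, cosθ=0.980735
  F = (M+m)·ẍ + m·l·cosθ·θ̈ − m·l·sinθ·θ̇² = 14.056914 + -0.886505 − 0.000314 = 13.170095

F_0 = 3.337178 N
F_1 = 0.427389 N
F_2 = 6.925822 N
F_3 = 12.999783 N
F_4 = 13.170095 N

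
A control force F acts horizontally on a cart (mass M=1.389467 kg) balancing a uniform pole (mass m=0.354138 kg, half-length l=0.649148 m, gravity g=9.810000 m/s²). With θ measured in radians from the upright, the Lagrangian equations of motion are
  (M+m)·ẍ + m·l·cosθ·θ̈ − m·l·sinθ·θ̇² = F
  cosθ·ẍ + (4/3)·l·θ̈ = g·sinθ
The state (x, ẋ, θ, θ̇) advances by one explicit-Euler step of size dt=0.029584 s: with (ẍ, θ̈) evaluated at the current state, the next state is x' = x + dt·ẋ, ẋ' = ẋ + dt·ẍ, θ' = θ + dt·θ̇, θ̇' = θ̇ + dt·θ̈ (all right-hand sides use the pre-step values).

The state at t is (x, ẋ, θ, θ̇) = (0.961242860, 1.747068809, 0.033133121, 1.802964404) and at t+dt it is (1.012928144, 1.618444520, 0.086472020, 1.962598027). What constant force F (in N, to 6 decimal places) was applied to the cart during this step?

ẍ = (ẋ'−ẋ)/dt = (1.618444520−1.747068809)/0.029584 = -4.347765
θ̈ = (θ̇'−θ̇)/dt = (1.962598027−1.802964404)/0.029584 = 5.395945
sinθ=0.033127, cosθ=0.999451
F = (M+m)·ẍ + m·l·cosθ·θ̈ − m·l·sinθ·θ̇² = -7.580785 + 1.239782 − 0.024756 = -6.365759

F = -6.365759 N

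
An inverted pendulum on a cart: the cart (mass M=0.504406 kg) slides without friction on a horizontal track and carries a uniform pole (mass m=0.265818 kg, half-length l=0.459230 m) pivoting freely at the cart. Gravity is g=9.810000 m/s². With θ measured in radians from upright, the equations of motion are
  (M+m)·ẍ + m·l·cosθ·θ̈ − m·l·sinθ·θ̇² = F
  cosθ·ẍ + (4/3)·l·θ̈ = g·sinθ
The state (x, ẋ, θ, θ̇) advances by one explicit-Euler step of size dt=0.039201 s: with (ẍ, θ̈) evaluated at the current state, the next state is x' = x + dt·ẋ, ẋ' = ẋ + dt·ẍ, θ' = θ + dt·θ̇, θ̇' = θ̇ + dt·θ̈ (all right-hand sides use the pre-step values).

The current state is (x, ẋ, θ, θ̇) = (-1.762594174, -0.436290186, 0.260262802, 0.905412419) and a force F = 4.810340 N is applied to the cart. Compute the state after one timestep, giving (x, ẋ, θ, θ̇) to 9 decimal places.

sinθ=0.257334512, cosθ=0.966322383
temp = (F + m·l·θ̇²·sinθ)/(M+m) = (4.810340 + 0.025751680)/0.770224 = 6.278811982
θ̈ = (g·sinθ − cosθ·temp)/(l·(4/3 − m·cos²θ/(M+m))) = -7.630415681
ẍ = temp − m·l·θ̈·cosθ/(M+m) = 7.447417217
Euler: x'=-1.762594174+0.039201·-0.436290186=-1.779697186, ẋ'=-0.436290186+0.039201·7.447417217=-0.144343984
       θ'=0.260262802+0.039201·0.905412419=0.295755874, θ̇'=0.905412419+0.039201·-7.630415681=0.606292494

(-1.779697186, -0.144343984, 0.295755874, 0.606292494)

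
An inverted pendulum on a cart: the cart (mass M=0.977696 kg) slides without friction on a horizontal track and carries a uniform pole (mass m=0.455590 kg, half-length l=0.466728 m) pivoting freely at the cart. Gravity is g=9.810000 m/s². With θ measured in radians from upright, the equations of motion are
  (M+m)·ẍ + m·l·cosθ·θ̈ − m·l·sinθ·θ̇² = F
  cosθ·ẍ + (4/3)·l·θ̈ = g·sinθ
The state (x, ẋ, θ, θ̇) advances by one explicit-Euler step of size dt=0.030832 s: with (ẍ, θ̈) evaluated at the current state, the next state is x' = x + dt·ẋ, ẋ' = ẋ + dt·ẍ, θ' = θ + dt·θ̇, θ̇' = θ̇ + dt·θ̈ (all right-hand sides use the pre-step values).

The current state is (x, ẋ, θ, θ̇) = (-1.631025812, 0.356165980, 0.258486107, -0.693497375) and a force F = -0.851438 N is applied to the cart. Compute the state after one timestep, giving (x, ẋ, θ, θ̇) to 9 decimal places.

sinθ=0.255617247, cosθ=0.966778063
temp = (F + m·l·θ̇²·sinθ)/(M+m) = (-0.851438 + 0.026140737)/1.433286 = -0.575807803
θ̈ = (g·sinθ − cosθ·temp)/(l·(4/3 − m·cos²θ/(M+m))) = 6.335856197
ẍ = temp − m·l·θ̈·cosθ/(M+m) = -1.484542853
Euler: x'=-1.631025812+0.030832·0.356165980=-1.620044503, ẋ'=0.356165980+0.030832·-1.484542853=0.310394555
       θ'=0.258486107+0.030832·-0.693497375=0.237104196, θ̇'=-0.693497375+0.030832·6.335856197=-0.498150257

(-1.620044503, 0.310394555, 0.237104196, -0.498150257)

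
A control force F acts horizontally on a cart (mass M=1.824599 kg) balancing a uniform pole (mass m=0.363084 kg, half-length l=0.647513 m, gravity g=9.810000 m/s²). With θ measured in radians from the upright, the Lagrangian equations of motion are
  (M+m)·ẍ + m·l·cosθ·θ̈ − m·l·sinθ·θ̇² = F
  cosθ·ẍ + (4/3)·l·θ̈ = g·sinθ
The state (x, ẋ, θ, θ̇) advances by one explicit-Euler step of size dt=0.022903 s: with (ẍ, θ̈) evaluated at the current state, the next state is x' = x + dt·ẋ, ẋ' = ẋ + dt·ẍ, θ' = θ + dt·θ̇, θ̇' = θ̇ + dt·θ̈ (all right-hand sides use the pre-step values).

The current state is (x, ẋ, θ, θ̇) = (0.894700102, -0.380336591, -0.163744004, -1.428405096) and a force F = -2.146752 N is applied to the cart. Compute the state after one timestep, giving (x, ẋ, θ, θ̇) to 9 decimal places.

(0.885989253, -0.401723061, -0.196458766, -1.446387548)

sinθ=-0.163013264, cosθ=0.986623878
temp = (F + m·l·θ̇²·sinθ)/(M+m) = (-2.146752 + -0.078195422)/2.187683 = -1.017033739
θ̈ = (g·sinθ − cosθ·temp)/(l·(4/3 − m·cos²θ/(M+m))) = -0.785157055
ẍ = temp − m·l·θ̈·cosθ/(M+m) = -0.933784673
Euler: x'=0.894700102+0.022903·-0.380336591=0.885989253, ẋ'=-0.380336591+0.022903·-0.933784673=-0.401723061
       θ'=-0.163744004+0.022903·-1.428405096=-0.196458766, θ̇'=-1.428405096+0.022903·-0.785157055=-1.446387548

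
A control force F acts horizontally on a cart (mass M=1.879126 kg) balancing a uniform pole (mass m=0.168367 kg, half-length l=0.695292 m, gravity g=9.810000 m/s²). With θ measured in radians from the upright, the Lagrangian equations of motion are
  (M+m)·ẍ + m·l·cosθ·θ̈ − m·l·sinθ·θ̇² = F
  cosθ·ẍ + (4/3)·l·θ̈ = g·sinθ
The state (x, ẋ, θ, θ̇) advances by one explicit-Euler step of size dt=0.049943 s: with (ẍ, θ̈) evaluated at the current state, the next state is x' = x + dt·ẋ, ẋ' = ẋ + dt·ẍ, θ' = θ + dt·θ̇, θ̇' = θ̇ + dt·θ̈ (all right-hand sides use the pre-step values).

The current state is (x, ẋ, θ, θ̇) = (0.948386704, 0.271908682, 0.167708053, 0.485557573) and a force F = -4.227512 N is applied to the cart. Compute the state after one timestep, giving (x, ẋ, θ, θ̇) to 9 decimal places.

sinθ=0.166922999, cosθ=0.985969935
temp = (F + m·l·θ̇²·sinθ)/(M+m) = (-4.227512 + 0.004607039)/2.047493 = -2.062475897
θ̈ = (g·sinθ − cosθ·temp)/(l·(4/3 − m·cos²θ/(M+m))) = 4.212462015
ẍ = temp − m·l·θ̈·cosθ/(M+m) = -2.299941904
Euler: x'=0.948386704+0.049943·0.271908682=0.961966639, ẋ'=0.271908682+0.049943·-2.299941904=0.157042683
       θ'=0.167708053+0.049943·0.485557573=0.191958255, θ̇'=0.485557573+0.049943·4.212462015=0.695940563

(0.961966639, 0.157042683, 0.191958255, 0.695940563)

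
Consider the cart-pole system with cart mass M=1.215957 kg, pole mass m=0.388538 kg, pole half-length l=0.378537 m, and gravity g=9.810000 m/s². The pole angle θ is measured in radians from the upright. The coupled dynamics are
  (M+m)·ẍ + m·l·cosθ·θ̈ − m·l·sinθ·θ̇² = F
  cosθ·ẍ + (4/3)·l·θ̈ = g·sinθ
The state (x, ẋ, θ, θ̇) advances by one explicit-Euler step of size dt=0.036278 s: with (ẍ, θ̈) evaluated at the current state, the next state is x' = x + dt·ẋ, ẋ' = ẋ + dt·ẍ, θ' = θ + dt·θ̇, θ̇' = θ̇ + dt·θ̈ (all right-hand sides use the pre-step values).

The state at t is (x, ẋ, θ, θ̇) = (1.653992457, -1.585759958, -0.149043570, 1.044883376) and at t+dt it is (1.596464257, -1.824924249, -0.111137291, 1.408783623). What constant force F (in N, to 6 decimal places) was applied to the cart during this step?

ẍ = (ẋ'−ẋ)/dt = (-1.824924249−-1.585759958)/0.036278 = -6.592543
θ̈ = (θ̇'−θ̇)/dt = (1.408783623−1.044883376)/0.036278 = 10.030880
sinθ=-0.148492, cosθ=0.988914
F = (M+m)·ẍ + m·l·cosθ·θ̈ − m·l·sinθ·θ̇² = -10.577703 + 1.458946 − -0.023844 = -9.094913

F = -9.094913 N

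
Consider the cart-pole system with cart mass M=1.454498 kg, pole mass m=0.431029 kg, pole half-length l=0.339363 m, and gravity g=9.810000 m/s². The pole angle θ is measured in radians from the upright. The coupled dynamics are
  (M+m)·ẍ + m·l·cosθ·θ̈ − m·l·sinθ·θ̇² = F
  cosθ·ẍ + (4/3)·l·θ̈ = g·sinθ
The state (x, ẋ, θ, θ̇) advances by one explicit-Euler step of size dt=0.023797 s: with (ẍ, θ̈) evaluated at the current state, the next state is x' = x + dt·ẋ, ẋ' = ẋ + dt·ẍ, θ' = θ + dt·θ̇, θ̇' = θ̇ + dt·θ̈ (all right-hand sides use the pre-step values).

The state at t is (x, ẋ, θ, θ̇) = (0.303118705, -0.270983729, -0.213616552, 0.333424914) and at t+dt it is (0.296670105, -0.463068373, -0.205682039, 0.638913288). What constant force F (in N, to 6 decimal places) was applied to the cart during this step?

F = -13.381057 N

ẍ = (ẋ'−ẋ)/dt = (-0.463068373−-0.270983729)/0.023797 = -8.071801
θ̈ = (θ̇'−θ̇)/dt = (0.638913288−0.333424914)/0.023797 = 12.837264
sinθ=-0.211996, cosθ=0.977271
F = (M+m)·ẍ + m·l·cosθ·θ̈ − m·l·sinθ·θ̇² = -15.219598 + 1.835094 − -0.003447 = -13.381057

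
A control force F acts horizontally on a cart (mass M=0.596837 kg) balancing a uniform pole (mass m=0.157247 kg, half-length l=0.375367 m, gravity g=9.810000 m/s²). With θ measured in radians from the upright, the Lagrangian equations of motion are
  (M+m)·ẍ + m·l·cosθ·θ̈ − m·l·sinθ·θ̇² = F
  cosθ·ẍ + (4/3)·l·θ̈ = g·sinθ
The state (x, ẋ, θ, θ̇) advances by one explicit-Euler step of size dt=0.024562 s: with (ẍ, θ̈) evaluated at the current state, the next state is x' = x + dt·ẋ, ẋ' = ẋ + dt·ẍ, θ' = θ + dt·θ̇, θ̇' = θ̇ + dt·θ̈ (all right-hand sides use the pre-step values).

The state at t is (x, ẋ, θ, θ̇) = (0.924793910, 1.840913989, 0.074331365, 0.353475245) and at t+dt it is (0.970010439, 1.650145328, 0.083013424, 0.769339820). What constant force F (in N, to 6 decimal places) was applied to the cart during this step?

F = -4.860772 N

ẍ = (ẋ'−ẋ)/dt = (1.650145328−1.840913989)/0.024562 = -7.766821
θ̈ = (θ̇'−θ̇)/dt = (0.769339820−0.353475245)/0.024562 = 16.931218
sinθ=0.074263, cosθ=0.997239
F = (M+m)·ẍ + m·l·cosθ·θ̈ − m·l·sinθ·θ̇² = -5.856836 + 0.996611 − 0.000548 = -4.860772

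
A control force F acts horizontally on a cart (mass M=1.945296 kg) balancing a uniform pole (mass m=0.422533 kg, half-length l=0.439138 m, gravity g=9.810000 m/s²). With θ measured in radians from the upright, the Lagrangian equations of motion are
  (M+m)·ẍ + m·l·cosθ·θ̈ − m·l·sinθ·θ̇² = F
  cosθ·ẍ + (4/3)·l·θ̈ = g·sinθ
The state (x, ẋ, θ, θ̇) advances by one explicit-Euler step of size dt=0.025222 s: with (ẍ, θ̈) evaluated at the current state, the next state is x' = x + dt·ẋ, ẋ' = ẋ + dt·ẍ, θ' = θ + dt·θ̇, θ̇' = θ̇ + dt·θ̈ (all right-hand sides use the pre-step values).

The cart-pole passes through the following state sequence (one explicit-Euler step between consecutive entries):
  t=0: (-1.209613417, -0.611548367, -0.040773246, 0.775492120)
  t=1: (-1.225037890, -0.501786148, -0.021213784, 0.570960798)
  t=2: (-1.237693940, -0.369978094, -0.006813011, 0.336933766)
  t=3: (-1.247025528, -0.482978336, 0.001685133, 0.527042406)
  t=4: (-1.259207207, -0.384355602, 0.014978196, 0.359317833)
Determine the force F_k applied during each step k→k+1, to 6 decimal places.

F_0 = 8.805550 N
F_1 = 10.654083 N
F_2 = -9.209727 N
F_3 = 8.024672 N

step 0→1:
  ẍ = (ẋ'−ẋ)/dt = (-0.501786148−-0.611548367)/0.025222 = 4.351844
  θ̈ = (θ̇'−θ̇)/dt = (0.570960798−0.775492120)/0.025222 = -8.109243
  sinθ=-0.040762, cosθ=0.999169
  F = (M+m)·ẍ + m·l·cosθ·θ̈ − m·l·sinθ·θ̇² = 10.304423 + -1.503422 − -0.004549 = 8.805550
step 1→2:
  ẍ = (ẋ'−ẋ)/dt = (-0.369978094−-0.501786148)/0.025222 = 5.225916
  θ̈ = (θ̇'−θ̇)/dt = (0.336933766−0.570960798)/0.025222 = -9.278687
  sinθ=-0.021212, cosθ=0.999775
  F = (M+m)·ẍ + m·l·cosθ·θ̈ − m·l·sinθ·θ̇² = 12.374076 + -1.721276 − -0.001283 = 10.654083
step 2→3:
  ẍ = (ẋ'−ẋ)/dt = (-0.482978336−-0.369978094)/0.025222 = -4.480225
  θ̈ = (θ̇'−θ̇)/dt = (0.527042406−0.336933766)/0.025222 = 7.537413
  sinθ=-0.006813, cosθ=0.999977
  F = (M+m)·ẍ + m·l·cosθ·θ̈ − m·l·sinθ·θ̇² = -10.608407 + 1.398537 − -0.000144 = -9.209727
step 3→4:
  ẍ = (ẋ'−ẋ)/dt = (-0.384355602−-0.482978336)/0.025222 = 3.910187
  θ̈ = (θ̇'−θ̇)/dt = (0.359317833−0.527042406)/0.025222 = -6.649932
  sinθ=0.001685, cosθ=0.999999
  F = (M+m)·ẍ + m·l·cosθ·θ̈ − m·l·sinθ·θ̇² = 9.258654 + -1.233895 − 0.000087 = 8.024672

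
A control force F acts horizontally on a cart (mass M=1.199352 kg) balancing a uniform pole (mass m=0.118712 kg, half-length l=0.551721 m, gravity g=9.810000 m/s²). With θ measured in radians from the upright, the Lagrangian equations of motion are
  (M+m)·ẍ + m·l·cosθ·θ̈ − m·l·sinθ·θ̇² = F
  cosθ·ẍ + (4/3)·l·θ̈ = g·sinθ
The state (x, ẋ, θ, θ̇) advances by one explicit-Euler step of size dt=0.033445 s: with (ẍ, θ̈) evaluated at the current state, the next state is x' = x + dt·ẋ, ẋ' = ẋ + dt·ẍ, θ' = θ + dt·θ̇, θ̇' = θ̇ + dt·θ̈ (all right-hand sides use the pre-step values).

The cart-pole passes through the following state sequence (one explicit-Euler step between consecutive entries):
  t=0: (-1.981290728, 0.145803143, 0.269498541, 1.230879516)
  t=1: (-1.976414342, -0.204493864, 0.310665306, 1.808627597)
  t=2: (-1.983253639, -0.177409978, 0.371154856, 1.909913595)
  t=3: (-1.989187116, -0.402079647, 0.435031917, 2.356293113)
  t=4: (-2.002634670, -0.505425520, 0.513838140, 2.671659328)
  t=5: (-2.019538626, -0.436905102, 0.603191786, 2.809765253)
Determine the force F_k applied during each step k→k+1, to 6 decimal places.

F_0 = -12.741014 N
F_1 = 1.190735 N
F_2 = -8.126230 N
F_3 = -3.666040 N
F_4 = 2.706128 N

step 0→1:
  ẍ = (ẋ'−ẋ)/dt = (-0.204493864−0.145803143)/0.033445 = -10.473823
  θ̈ = (θ̇'−θ̇)/dt = (1.808627597−1.230879516)/0.033445 = 17.274573
  sinθ=0.266248, cosθ=0.963905
  F = (M+m)·ẍ + m·l·cosθ·θ̈ − m·l·sinθ·θ̇² = -13.805169 + 1.090575 − 0.026420 = -12.741014
step 1→2:
  ẍ = (ẋ'−ẋ)/dt = (-0.177409978−-0.204493864)/0.033445 = 0.809804
  θ̈ = (θ̇'−θ̇)/dt = (1.909913595−1.808627597)/0.033445 = 3.028435
  sinθ=0.305692, cosθ=0.952130
  F = (M+m)·ẍ + m·l·cosθ·θ̈ − m·l·sinθ·θ̇² = 1.067373 + 0.188855 − 0.065493 = 1.190735
step 2→3:
  ẍ = (ẋ'−ẋ)/dt = (-0.402079647−-0.177409978)/0.033445 = -6.717586
  θ̈ = (θ̇'−θ̇)/dt = (2.356293113−1.909913595)/0.033445 = 13.346674
  sinθ=0.362692, cosθ=0.931909
  F = (M+m)·ẍ + m·l·cosθ·θ̈ − m·l·sinθ·θ̇² = -8.854208 + 0.814631 − 0.086652 = -8.126230
step 3→4:
  ẍ = (ẋ'−ẋ)/dt = (-0.505425520−-0.402079647)/0.033445 = -3.090025
  θ̈ = (θ̇'−θ̇)/dt = (2.671659328−2.356293113)/0.033445 = 9.429398
  sinθ=0.421439, cosθ=0.906857
  F = (M+m)·ẍ + m·l·cosθ·θ̈ − m·l·sinθ·θ̇² = -4.072850 + 0.560063 − 0.153253 = -3.666040
step 4→5:
  ẍ = (ẋ'−ẋ)/dt = (-0.436905102−-0.505425520)/0.033445 = 2.048749
  θ̈ = (θ̇'−θ̇)/dt = (2.809765253−2.671659328)/0.033445 = 4.129344
  sinθ=0.491523, cosθ=0.870864
  F = (M+m)·ẍ + m·l·cosθ·θ̈ − m·l·sinθ·θ̇² = 2.700383 + 0.235530 − 0.229784 = 2.706128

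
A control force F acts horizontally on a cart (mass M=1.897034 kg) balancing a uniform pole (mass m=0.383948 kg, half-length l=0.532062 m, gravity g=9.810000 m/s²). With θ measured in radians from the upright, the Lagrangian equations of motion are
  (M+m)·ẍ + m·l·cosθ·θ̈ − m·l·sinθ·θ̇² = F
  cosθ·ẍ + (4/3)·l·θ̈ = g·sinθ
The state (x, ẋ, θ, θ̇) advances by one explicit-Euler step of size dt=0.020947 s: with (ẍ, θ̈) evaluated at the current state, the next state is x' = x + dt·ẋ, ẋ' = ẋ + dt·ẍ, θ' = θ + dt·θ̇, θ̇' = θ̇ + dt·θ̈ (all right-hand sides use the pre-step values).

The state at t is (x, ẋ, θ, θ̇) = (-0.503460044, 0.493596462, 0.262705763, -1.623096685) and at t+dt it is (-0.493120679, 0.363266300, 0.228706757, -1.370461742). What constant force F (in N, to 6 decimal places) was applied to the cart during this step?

F = -11.952532 N

ẍ = (ẋ'−ẋ)/dt = (0.363266300−0.493596462)/0.020947 = -6.221901
θ̈ = (θ̇'−θ̇)/dt = (-1.370461742−-1.623096685)/0.020947 = 12.060674
sinθ=0.259694, cosθ=0.965691
F = (M+m)·ẍ + m·l·cosθ·θ̈ − m·l·sinθ·θ̇² = -14.192044 + 2.379273 − 0.139761 = -11.952532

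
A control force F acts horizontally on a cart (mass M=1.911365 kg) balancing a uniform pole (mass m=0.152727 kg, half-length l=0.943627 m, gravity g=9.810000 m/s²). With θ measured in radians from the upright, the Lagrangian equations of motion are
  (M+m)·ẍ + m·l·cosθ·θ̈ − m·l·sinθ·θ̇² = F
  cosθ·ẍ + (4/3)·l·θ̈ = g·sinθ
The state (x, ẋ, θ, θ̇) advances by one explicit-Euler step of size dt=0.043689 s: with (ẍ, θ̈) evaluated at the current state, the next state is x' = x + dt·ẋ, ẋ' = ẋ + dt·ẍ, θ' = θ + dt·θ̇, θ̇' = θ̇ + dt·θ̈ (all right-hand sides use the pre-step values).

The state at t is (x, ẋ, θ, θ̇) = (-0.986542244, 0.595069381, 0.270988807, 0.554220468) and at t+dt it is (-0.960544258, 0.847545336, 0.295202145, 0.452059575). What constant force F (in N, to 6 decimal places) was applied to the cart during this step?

ẍ = (ẋ'−ẋ)/dt = (0.847545336−0.595069381)/0.043689 = 5.778936
θ̈ = (θ̇'−θ̇)/dt = (0.452059575−0.554220468)/0.043689 = -2.338366
sinθ=0.267684, cosθ=0.963507
F = (M+m)·ẍ + m·l·cosθ·θ̈ − m·l·sinθ·θ̇² = 11.928257 + -0.324701 − 0.011850 = 11.591706

F = 11.591706 N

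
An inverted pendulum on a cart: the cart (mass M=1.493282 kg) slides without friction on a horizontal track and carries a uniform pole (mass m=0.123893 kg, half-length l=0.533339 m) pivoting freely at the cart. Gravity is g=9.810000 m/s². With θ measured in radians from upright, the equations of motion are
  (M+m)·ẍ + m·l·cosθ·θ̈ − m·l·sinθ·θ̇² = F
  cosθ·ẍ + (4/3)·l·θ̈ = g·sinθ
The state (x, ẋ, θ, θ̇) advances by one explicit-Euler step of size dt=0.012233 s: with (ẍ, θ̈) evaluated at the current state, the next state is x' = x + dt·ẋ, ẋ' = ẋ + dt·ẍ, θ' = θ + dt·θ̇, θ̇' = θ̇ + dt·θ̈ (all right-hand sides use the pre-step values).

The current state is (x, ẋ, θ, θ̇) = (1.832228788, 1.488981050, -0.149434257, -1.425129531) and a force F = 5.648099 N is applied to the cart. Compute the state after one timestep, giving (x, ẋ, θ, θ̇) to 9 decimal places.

sinθ=-0.148878718, cosθ=0.988855463
temp = (F + m·l·θ̇²·sinθ)/(M+m) = (5.648099 + -0.019979813)/1.617175 = 3.480216543
θ̈ = (g·sinθ − cosθ·temp)/(l·(4/3 − m·cos²θ/(M+m))) = -7.303617991
ẍ = temp − m·l·θ̈·cosθ/(M+m) = 3.775312975
Euler: x'=1.832228788+0.012233·1.488981050=1.850443493, ẋ'=1.488981050+0.012233·3.775312975=1.535164454
       θ'=-0.149434257+0.012233·-1.425129531=-0.166867867, θ̇'=-1.425129531+0.012233·-7.303617991=-1.514474690

(1.850443493, 1.535164454, -0.166867867, -1.514474690)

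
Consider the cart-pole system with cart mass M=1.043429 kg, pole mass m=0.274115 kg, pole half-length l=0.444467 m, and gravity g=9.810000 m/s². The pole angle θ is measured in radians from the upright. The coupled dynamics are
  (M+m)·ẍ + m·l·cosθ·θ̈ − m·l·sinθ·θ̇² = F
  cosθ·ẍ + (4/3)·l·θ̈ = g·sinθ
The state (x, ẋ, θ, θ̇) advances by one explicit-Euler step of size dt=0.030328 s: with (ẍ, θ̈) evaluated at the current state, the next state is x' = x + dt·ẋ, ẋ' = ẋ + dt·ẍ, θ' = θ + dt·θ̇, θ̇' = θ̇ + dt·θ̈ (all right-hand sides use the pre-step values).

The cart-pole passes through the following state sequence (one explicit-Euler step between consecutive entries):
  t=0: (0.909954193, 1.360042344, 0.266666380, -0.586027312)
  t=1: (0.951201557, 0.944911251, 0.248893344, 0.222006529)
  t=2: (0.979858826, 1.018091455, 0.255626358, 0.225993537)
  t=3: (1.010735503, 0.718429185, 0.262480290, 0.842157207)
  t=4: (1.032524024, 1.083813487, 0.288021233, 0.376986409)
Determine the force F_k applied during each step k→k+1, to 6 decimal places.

step 0→1:
  ẍ = (ẋ'−ẋ)/dt = (0.944911251−1.360042344)/0.030328 = -13.688047
  θ̈ = (θ̇'−θ̇)/dt = (0.222006529−-0.586027312)/0.030328 = 26.643163
  sinθ=0.263517, cosθ=0.964655
  F = (M+m)·ẍ + m·l·cosθ·θ̈ − m·l·sinθ·θ̇² = -18.034604 + 3.131338 − 0.011026 = -14.914292
step 1→2:
  ẍ = (ẋ'−ẋ)/dt = (1.018091455−0.944911251)/0.030328 = 2.412958
  θ̈ = (θ̇'−θ̇)/dt = (0.225993537−0.222006529)/0.030328 = 0.131463
  sinθ=0.246332, cosθ=0.969186
  F = (M+m)·ẍ + m·l·cosθ·θ̈ − m·l·sinθ·θ̇² = 3.179179 + 0.015523 − 0.001479 = 3.193223
step 2→3:
  ẍ = (ẋ'−ẋ)/dt = (0.718429185−1.018091455)/0.030328 = -9.880713
  θ̈ = (θ̇'−θ̇)/dt = (0.842157207−0.225993537)/0.030328 = 20.316660
  sinθ=0.252851, cosθ=0.967505
  F = (M+m)·ẍ + m·l·cosθ·θ̈ − m·l·sinθ·θ̇² = -13.018274 + 2.394848 − 0.001573 = -10.625000
step 3→4:
  ẍ = (ẋ'−ẋ)/dt = (1.083813487−0.718429185)/0.030328 = 12.047755
  θ̈ = (θ̇'−θ̇)/dt = (0.376986409−0.842157207)/0.030328 = -15.337998
  sinθ=0.259477, cosθ=0.965749
  F = (M+m)·ẍ + m·l·cosθ·θ̈ − m·l·sinθ·θ̇² = 15.873447 + -1.804702 − 0.022421 = 14.046324

F_0 = -14.914292 N
F_1 = 3.193223 N
F_2 = -10.625000 N
F_3 = 14.046324 N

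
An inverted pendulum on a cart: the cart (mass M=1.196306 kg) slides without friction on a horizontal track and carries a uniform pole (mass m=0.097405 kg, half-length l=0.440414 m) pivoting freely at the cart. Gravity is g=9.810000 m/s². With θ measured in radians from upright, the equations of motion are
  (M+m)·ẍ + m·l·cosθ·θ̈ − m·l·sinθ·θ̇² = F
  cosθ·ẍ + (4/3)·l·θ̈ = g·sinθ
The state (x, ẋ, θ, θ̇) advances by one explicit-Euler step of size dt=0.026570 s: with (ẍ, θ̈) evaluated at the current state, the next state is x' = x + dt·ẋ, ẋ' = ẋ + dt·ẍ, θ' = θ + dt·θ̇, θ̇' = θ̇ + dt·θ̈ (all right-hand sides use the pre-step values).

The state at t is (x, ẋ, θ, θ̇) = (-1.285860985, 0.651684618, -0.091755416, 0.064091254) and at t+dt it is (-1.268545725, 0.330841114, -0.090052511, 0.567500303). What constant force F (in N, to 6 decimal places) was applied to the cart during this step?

ẍ = (ẋ'−ẋ)/dt = (0.330841114−0.651684618)/0.026570 = -12.075405
θ̈ = (θ̇'−θ̇)/dt = (0.567500303−0.064091254)/0.026570 = 18.946520
sinθ=-0.091627, cosθ=0.995793
F = (M+m)·ẍ + m·l·cosθ·θ̈ − m·l·sinθ·θ̇² = -15.622084 + 0.809359 − -0.000016 = -14.812709

F = -14.812709 N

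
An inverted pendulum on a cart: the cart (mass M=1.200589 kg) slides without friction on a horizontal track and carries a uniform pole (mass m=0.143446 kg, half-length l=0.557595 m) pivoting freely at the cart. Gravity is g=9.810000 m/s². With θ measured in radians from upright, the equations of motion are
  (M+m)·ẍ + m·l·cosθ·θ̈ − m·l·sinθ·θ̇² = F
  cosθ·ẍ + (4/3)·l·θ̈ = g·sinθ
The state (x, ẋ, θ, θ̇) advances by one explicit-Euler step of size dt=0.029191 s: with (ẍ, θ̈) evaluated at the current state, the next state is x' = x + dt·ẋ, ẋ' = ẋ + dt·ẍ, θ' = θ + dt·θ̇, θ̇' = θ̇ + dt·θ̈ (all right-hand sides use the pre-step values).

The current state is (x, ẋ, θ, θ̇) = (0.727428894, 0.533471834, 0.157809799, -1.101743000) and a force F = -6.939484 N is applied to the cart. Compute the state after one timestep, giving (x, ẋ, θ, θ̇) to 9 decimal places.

(0.743001470, 0.366491491, 0.125648819, -0.819402213)

sinθ=0.157155600, cosθ=0.987573854
temp = (F + m·l·θ̇²·sinθ)/(M+m) = (-6.939484 + 0.015258006)/1.344035 = -5.151819703
θ̈ = (g·sinθ − cosθ·temp)/(l·(4/3 − m·cos²θ/(M+m))) = 9.672186194
ẍ = temp − m·l·θ̈·cosθ/(M+m) = -5.720267996
Euler: x'=0.727428894+0.029191·0.533471834=0.743001470, ẋ'=0.533471834+0.029191·-5.720267996=0.366491491
       θ'=0.157809799+0.029191·-1.101743000=0.125648819, θ̇'=-1.101743000+0.029191·9.672186194=-0.819402213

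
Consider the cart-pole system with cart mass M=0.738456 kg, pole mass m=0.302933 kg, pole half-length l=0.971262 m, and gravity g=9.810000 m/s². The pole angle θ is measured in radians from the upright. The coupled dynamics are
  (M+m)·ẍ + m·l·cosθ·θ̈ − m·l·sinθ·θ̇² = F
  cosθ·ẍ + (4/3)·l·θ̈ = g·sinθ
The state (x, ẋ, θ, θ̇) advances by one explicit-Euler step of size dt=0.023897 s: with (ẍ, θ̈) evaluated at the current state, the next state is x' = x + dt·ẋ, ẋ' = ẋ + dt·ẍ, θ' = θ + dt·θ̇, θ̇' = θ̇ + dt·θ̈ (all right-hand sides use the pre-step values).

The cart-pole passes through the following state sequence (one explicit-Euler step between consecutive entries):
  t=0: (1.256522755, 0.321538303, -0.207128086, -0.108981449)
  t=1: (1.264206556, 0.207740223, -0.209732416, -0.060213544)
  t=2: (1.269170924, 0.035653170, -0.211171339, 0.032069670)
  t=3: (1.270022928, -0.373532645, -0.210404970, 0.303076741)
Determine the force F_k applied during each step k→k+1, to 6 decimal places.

step 0→1:
  ẍ = (ẋ'−ẋ)/dt = (0.207740223−0.321538303)/0.023897 = -4.762024
  θ̈ = (θ̇'−θ̇)/dt = (-0.060213544−-0.108981449)/0.023897 = 2.040754
  sinθ=-0.205650, cosθ=0.978626
  F = (M+m)·ẍ + m·l·cosθ·θ̈ − m·l·sinθ·θ̇² = -4.959119 + 0.587611 − -0.000719 = -4.370789
step 1→2:
  ẍ = (ẋ'−ẋ)/dt = (0.035653170−0.207740223)/0.023897 = -7.201199
  θ̈ = (θ̇'−θ̇)/dt = (0.032069670−-0.060213544)/0.023897 = 3.861707
  sinθ=-0.208198, cosθ=0.978087
  F = (M+m)·ẍ + m·l·cosθ·θ̈ − m·l·sinθ·θ̇² = -7.499249 + 1.111321 − -0.000222 = -6.387706
step 2→3:
  ẍ = (ẋ'−ẋ)/dt = (-0.373532645−0.035653170)/0.023897 = -17.122895
  θ̈ = (θ̇'−θ̇)/dt = (0.303076741−0.032069670)/0.023897 = 11.340632
  sinθ=-0.209605, cosθ=0.977786
  F = (M+m)·ẍ + m·l·cosθ·θ̈ − m·l·sinθ·θ̇² = -17.831594 + 3.262602 − -0.000063 = -14.568929

F_0 = -4.370789 N
F_1 = -6.387706 N
F_2 = -14.568929 N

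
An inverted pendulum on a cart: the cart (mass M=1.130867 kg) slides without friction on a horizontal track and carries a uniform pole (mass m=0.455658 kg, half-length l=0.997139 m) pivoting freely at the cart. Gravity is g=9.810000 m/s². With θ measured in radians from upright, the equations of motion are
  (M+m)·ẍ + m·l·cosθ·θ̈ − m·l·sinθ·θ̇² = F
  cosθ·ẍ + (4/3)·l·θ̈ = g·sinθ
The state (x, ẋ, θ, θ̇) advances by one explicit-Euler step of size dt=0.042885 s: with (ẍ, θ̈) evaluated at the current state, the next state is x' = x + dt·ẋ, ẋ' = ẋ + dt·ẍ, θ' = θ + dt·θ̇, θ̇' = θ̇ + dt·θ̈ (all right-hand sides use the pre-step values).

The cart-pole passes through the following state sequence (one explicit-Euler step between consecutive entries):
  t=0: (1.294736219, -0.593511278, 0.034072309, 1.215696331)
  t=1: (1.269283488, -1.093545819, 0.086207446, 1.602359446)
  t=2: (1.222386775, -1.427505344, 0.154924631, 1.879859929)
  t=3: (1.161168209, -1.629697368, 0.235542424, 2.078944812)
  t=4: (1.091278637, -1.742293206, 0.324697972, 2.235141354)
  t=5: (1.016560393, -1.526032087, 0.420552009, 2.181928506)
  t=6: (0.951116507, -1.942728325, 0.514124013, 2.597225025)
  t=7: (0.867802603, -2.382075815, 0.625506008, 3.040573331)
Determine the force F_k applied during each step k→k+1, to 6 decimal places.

step 0→1:
  ẍ = (ẋ'−ẋ)/dt = (-1.093545819−-0.593511278)/0.042885 = -11.659894
  θ̈ = (θ̇'−θ̇)/dt = (1.602359446−1.215696331)/0.042885 = 9.016279
  sinθ=0.034066, cosθ=0.999420
  F = (M+m)·ẍ + m·l·cosθ·θ̈ − m·l·sinθ·θ̇² = -18.498713 + 4.094208 − 0.022875 = -14.427380
step 1→2:
  ẍ = (ẋ'−ẋ)/dt = (-1.427505344−-1.093545819)/0.042885 = -7.787327
  θ̈ = (θ̇'−θ̇)/dt = (1.879859929−1.602359446)/0.042885 = 6.470805
  sinθ=0.086101, cosθ=0.996286
  F = (M+m)·ẍ + m·l·cosθ·θ̈ − m·l·sinθ·θ̇² = -12.354789 + 2.929121 − 0.100443 = -9.526112
step 2→3:
  ẍ = (ẋ'−ẋ)/dt = (-1.629697368−-1.427505344)/0.042885 = -4.714749
  θ̈ = (θ̇'−θ̇)/dt = (2.078944812−1.879859929)/0.042885 = 4.642296
  sinθ=0.154306, cosθ=0.988023
  F = (M+m)·ẍ + m·l·cosθ·θ̈ − m·l·sinθ·θ̇² = -7.480068 + 2.083986 − 0.247758 = -5.643840
step 3→4:
  ẍ = (ẋ'−ẋ)/dt = (-1.742293206−-1.629697368)/0.042885 = -2.625530
  θ̈ = (θ̇'−θ̇)/dt = (2.235141354−2.078944812)/0.042885 = 3.642219
  sinθ=0.233370, cosθ=0.972388
  F = (M+m)·ẍ + m·l·cosθ·θ̈ − m·l·sinθ·θ̇² = -4.165468 + 1.609164 − 0.458275 = -3.014580
step 4→5:
  ẍ = (ẋ'−ẋ)/dt = (-1.526032087−-1.742293206)/0.042885 = 5.042815
  θ̈ = (θ̇'−θ̇)/dt = (2.181928506−2.235141354)/0.042885 = -1.240827
  sinθ=0.319023, cosθ=0.947747
  F = (M+m)·ẍ + m·l·cosθ·θ̈ − m·l·sinθ·θ̇² = 8.000552 + -0.534316 − 0.724146 = 6.742090
step 5→6:
  ẍ = (ẋ'−ẋ)/dt = (-1.942728325−-1.526032087)/0.042885 = -9.716596
  θ̈ = (θ̇'−θ̇)/dt = (2.597225025−2.181928506)/0.042885 = 9.683958
  sinθ=0.408264, cosθ=0.912864
  F = (M+m)·ẍ + m·l·cosθ·θ̈ − m·l·sinθ·θ̇² = -15.415623 + 4.016553 − 0.883115 = -12.282185
step 6→7:
  ẍ = (ẋ'−ẋ)/dt = (-2.382075815−-1.942728325)/0.042885 = -10.244782
  θ̈ = (θ̇'−θ̇)/dt = (3.040573331−2.597225025)/0.042885 = 10.338074
  sinθ=0.491772, cosθ=0.870724
  F = (M+m)·ẍ + m·l·cosθ·θ̈ − m·l·sinθ·θ̇² = -16.253603 + 4.089920 − 1.507224 = -13.670908

F_0 = -14.427380 N
F_1 = -9.526112 N
F_2 = -5.643840 N
F_3 = -3.014580 N
F_4 = 6.742090 N
F_5 = -12.282185 N
F_6 = -13.670908 N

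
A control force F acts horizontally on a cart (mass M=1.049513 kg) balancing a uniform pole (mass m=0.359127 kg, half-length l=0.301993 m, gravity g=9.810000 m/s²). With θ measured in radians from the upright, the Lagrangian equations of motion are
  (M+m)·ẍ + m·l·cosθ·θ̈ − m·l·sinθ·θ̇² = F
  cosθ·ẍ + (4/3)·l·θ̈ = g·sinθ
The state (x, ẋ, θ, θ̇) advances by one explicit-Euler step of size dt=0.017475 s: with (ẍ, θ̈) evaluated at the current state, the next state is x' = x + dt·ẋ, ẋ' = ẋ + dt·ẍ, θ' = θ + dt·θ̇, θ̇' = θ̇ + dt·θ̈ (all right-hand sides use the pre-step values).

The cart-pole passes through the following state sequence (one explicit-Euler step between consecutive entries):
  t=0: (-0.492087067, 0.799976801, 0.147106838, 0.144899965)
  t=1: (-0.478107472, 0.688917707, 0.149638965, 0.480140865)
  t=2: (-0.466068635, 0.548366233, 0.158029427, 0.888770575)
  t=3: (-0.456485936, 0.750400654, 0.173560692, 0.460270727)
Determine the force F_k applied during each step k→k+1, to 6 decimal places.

step 0→1:
  ẍ = (ẋ'−ẋ)/dt = (0.688917707−0.799976801)/0.017475 = -6.355313
  θ̈ = (θ̇'−θ̇)/dt = (0.480140865−0.144899965)/0.017475 = 19.184029
  sinθ=0.146577, cosθ=0.989199
  F = (M+m)·ẍ + m·l·cosθ·θ̈ − m·l·sinθ·θ̇² = -8.952348 + 2.058110 − 0.000334 = -6.894572
step 1→2:
  ẍ = (ẋ'−ẋ)/dt = (0.548366233−0.688917707)/0.017475 = -8.043003
  θ̈ = (θ̇'−θ̇)/dt = (0.888770575−0.480140865)/0.017475 = 23.383674
  sinθ=0.149081, cosθ=0.988825
  F = (M+m)·ẍ + m·l·cosθ·θ̈ − m·l·sinθ·θ̇² = -11.329695 + 2.507709 − 0.003727 = -8.825714
step 2→3:
  ẍ = (ẋ'−ẋ)/dt = (0.750400654−0.548366233)/0.017475 = 11.561340
  θ̈ = (θ̇'−θ̇)/dt = (0.460270727−0.888770575)/0.017475 = -24.520735
  sinθ=0.157372, cosθ=0.987539
  F = (M+m)·ẍ + m·l·cosθ·θ̈ − m·l·sinθ·θ̇² = 16.285766 + -2.626230 − 0.013482 = 13.646054

F_0 = -6.894572 N
F_1 = -8.825714 N
F_2 = 13.646054 N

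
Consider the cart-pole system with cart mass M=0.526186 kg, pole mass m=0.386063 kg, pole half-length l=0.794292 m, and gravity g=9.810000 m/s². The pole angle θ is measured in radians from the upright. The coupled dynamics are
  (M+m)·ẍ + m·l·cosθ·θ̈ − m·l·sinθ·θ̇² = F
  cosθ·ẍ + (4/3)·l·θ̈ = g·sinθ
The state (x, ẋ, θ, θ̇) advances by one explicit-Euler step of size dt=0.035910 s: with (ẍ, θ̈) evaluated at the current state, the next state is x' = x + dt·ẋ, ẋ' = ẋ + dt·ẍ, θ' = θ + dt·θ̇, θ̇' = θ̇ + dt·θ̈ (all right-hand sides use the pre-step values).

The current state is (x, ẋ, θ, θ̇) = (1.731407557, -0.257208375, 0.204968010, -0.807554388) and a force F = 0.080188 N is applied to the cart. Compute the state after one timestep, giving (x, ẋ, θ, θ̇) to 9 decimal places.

sinθ=0.203535840, cosθ=0.979067496
temp = (F + m·l·θ̇²·sinθ)/(M+m) = (0.080188 + 0.040702663)/0.912249 = 0.132519370
θ̈ = (g·sinθ − cosθ·temp)/(l·(4/3 − m·cos²θ/(M+m))) = 2.533721128
ẍ = temp − m·l·θ̈·cosθ/(M+m) = -0.701346923
Euler: x'=1.731407557+0.035910·-0.257208375=1.722171204, ẋ'=-0.257208375+0.035910·-0.701346923=-0.282393743
       θ'=0.204968010+0.035910·-0.807554388=0.175968732, θ̇'=-0.807554388+0.035910·2.533721128=-0.716568462

(1.722171204, -0.282393743, 0.175968732, -0.716568462)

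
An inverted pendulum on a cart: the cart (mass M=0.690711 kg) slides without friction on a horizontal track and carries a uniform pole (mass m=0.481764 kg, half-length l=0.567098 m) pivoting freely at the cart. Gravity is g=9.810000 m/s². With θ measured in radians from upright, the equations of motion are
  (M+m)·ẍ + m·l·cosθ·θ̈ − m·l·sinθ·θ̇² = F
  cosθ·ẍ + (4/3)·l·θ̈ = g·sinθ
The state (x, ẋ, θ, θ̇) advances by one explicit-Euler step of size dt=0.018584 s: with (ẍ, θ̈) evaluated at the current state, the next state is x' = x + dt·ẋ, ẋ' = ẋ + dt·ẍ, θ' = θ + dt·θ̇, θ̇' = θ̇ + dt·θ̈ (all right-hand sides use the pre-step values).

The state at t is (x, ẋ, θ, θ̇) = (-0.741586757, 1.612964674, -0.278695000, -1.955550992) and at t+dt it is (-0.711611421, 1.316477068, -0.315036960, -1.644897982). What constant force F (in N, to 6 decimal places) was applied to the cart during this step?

F = -14.027384 N

ẍ = (ẋ'−ẋ)/dt = (1.316477068−1.612964674)/0.018584 = -15.953918
θ̈ = (θ̇'−θ̇)/dt = (-1.644897982−-1.955550992)/0.018584 = 16.716154
sinθ=-0.275101, cosθ=0.961415
F = (M+m)·ẍ + m·l·cosθ·θ̈ − m·l·sinθ·θ̇² = -18.705570 + 4.390761 − -0.287424 = -14.027384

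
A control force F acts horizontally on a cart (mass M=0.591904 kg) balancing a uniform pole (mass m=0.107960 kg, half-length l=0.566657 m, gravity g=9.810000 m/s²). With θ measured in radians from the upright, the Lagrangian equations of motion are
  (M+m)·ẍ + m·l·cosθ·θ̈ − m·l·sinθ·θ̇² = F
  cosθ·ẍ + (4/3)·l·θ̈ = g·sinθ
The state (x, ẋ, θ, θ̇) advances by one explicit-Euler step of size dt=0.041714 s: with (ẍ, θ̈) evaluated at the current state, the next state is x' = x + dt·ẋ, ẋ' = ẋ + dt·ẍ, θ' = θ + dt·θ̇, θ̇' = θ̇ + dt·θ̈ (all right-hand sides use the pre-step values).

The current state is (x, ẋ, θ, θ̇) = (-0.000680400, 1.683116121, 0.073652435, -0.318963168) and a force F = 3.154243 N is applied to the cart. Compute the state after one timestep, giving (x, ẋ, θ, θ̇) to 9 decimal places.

sinθ=0.073585863, cosθ=0.997288885
temp = (F + m·l·θ̇²·sinθ)/(M+m) = (3.154243 + 0.000457993)/0.699864 = 4.507591465
θ̈ = (g·sinθ − cosθ·temp)/(l·(4/3 − m·cos²θ/(M+m))) = -5.643836732
ẍ = temp − m·l·θ̈·cosθ/(M+m) = 4.999591235
Euler: x'=-0.000680400+0.041714·1.683116121=0.069529106, ẋ'=1.683116121+0.041714·4.999591235=1.891669070
       θ'=0.073652435+0.041714·-0.318963168=0.060347205, θ̇'=-0.318963168+0.041714·-5.643836732=-0.554390173

(0.069529106, 1.891669070, 0.060347205, -0.554390173)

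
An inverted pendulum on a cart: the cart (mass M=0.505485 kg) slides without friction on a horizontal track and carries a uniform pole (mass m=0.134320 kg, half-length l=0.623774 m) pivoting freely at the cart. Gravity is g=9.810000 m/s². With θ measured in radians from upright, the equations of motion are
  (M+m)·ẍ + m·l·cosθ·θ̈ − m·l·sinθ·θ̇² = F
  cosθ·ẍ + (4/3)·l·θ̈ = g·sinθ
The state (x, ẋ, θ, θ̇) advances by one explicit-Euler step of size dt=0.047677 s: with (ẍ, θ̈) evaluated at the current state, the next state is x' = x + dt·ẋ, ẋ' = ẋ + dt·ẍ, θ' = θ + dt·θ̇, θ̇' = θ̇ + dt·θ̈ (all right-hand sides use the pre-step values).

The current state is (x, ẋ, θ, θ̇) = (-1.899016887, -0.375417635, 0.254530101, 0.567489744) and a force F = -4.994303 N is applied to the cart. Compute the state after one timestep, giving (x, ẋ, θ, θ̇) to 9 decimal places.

(-1.916915674, -0.832416653, 0.281586310, 1.240859415)

sinθ=0.251790677, cosθ=0.967781719
temp = (F + m·l·θ̇²·sinθ)/(M+m) = (-4.994303 + 0.006793970)/0.639805 = -7.795358007
θ̈ = (g·sinθ − cosθ·temp)/(l·(4/3 − m·cos²θ/(M+m))) = 14.123574707
ẍ = temp − m·l·θ̈·cosθ/(M+m) = -9.585314057
Euler: x'=-1.899016887+0.047677·-0.375417635=-1.916915674, ẋ'=-0.375417635+0.047677·-9.585314057=-0.832416653
       θ'=0.254530101+0.047677·0.567489744=0.281586310, θ̇'=0.567489744+0.047677·14.123574707=1.240859415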